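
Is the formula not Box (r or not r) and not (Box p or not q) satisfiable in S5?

Unsatisfiable (every branch closes)

1. not Box (r or not r) and not (Box p or not q), w0
2. not Box (r or not r), w0
3. not (Box p or not q), w0
4. not Box p, w0
5. q, w0
6. not (r or not r), w1
7. not r, w1
8. r, w1
Accessibility: w0Rw0, w0Rw1, w1Rw0, w1Rw1
Branch closes: r and not r both at w1.
All branches of the tableau close; one closing branch shown above.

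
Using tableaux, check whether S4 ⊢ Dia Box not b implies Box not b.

Not valid

Tableau for the negation not (Dia Box not b implies Box not b):
1. not (Dia Box not b implies Box not b), u
2. Dia Box not b, u   [neg-implies-rule on 1]
3. not Box not b, u   [neg-implies-rule on 1]
4. Box not b, v   [Dia-rule on 2: fresh world v, uRv]
5. not b, v   [Box-rule on 4 via vRv]
6. b, w   [neg-Box-rule on 3: fresh world w, uRw]
Accessibility: uRu, uRv, uRw, vRv, wRw
The negation has an open branch (countermodel exists).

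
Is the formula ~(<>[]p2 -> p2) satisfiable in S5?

Unsatisfiable

1. ~(<>[]p2 -> p2), w0
2. <>[]p2, w0   [~->-rule on 1]
3. ~p2, w0   [~->-rule on 1]
4. []p2, w1   [<>-rule on 2: fresh world w1, w0Rw1]
5. p2, w0   [[]-rule on 4 via w1Rw0]
Accessibility: w0Rw0, w0Rw1, w1Rw0, w1Rw1
Branch closes: p2 and ~p2 both at w0.
Every branch closes; the branch above is one of them.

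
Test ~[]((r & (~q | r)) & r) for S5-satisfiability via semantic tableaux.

Satisfiable (open branch found)

1. ~[]((r & (~q | r)) & r), 0
2. ~((r & (~q | r)) & r), 1
3. ~r, 1
Accessibility: 0R0, 0R1, 1R0, 1R1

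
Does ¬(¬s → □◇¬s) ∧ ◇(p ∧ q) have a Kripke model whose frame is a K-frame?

Satisfiable

1. ¬(¬s → □◇¬s) ∧ ◇(p ∧ q), 0
2. ¬(¬s → □◇¬s), 0
3. ◇(p ∧ q), 0
4. ¬s, 0
5. ¬□◇¬s, 0
6. p ∧ q, 1
7. p, 1
8. q, 1
9. ¬◇¬s, 2
Accessibility: 0R1, 0R2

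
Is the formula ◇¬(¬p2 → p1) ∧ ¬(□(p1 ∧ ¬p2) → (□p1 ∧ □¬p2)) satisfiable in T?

1. ◇¬(¬p2 → p1) ∧ ¬(□(p1 ∧ ¬p2) → (□p1 ∧ □¬p2)), 0
2. ◇¬(¬p2 → p1), 0
3. ¬(□(p1 ∧ ¬p2) → (□p1 ∧ □¬p2)), 0
4. □(p1 ∧ ¬p2), 0
5. ¬(□p1 ∧ □¬p2), 0
6. p1 ∧ ¬p2, 0
7. p1, 0
8. ¬p2, 0
9. ¬□¬p2, 0
10. ¬(¬p2 → p1), 1
11. ¬p2, 1
12. ¬p1, 1
13. p1 ∧ ¬p2, 1
14. p1, 1
Accessibility: 0R0, 0R1, 1R1
Branch closes: p1 and ¬p1 both at 1.
Every branch closes; the branch above is one of them.

Unsatisfiable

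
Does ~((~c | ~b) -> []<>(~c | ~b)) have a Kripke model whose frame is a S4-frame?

1. ~((~c | ~b) -> []<>(~c | ~b)), 0
2. ~c | ~b, 0
3. ~[]<>(~c | ~b), 0
4. ~b, 0
5. ~<>(~c | ~b), 1
6. ~(~c | ~b), 1
7. c, 1
8. b, 1
Accessibility: 0R0, 0R1, 1R1

Yes, satisfiable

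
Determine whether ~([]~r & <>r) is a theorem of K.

Valid

Tableau for the negation []~r & <>r:
1. []~r & <>r, w0
2. []~r, w0
3. <>r, w0
4. r, w1
5. ~r, w1
Accessibility: w0Rw1
Branch closes: r and ~r both at w1.
Every branch of the negation's tableau closes; the branch above is one of them.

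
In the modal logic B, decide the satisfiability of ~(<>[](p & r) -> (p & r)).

1. ~(<>[](p & r) -> (p & r)), 0
2. <>[](p & r), 0
3. ~(p & r), 0
4. ~r, 0
5. [](p & r), 1
6. p & r, 0
7. p, 0
8. r, 0
Accessibility: 0R0, 0R1, 1R0, 1R1
Branch closes: r and ~r both at 0.
Every branch closes; the branch above is one of them.

No, unsatisfiable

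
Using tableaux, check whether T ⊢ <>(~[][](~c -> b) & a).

Invalid (countermodel exists)

Tableau for the negation ~<>(~[][](~c -> b) & a):
1. ~<>(~[][](~c -> b) & a), w0
2. ~(~[][](~c -> b) & a), w0
3. ~a, w0
Accessibility: w0Rw0
The negation has an open branch (countermodel exists).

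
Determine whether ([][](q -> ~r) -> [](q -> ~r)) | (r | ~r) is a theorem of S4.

Tableau for the negation ~(([][](q -> ~r) -> [](q -> ~r)) | (r | ~r)):
1. ~(([][](q -> ~r) -> [](q -> ~r)) | (r | ~r)), 0
2. ~([][](q -> ~r) -> [](q -> ~r)), 0   [~|-rule on 1]
3. ~(r | ~r), 0   [~|-rule on 1]
4. [][](q -> ~r), 0   [~->-rule on 2]
5. ~[](q -> ~r), 0   [~->-rule on 2]
6. ~r, 0   [~|-rule on 3]
7. r, 0   [~|-rule on 3]
Accessibility: 0R0
Branch closes: r and ~r both at 0.
Every branch of the negation's tableau closes; the branch above is one of them.

Valid in S4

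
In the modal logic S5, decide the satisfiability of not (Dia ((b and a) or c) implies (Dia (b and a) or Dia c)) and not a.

1. not (Dia ((b and a) or c) implies (Dia (b and a) or Dia c)) and not a, u
2. not (Dia ((b and a) or c) implies (Dia (b and a) or Dia c)), u
3. not a, u
4. Dia ((b and a) or c), u
5. not (Dia (b and a) or Dia c), u
6. not Dia (b and a), u
7. not Dia c, u
8. not (b and a), u
9. not c, u
10. (b and a) or c, v
11. not (b and a), v
12. not c, v
13. b and a, v
14. b, v
15. a, v
16. not a, v
Accessibility: uRu, uRv, vRu, vRv
Branch closes: a and not a both at v.
Every branch closes; the branch above is one of them.

Unsatisfiable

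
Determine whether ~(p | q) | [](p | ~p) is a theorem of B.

Valid in B

Tableau for the negation ~(~(p | q) | [](p | ~p)):
1. ~(~(p | q) | [](p | ~p)), u
2. p | q, u   [~|-rule on 1]
3. ~[](p | ~p), u   [~|-rule on 1]
4. q, u   [|-rule on 2 (branches; this branch)]
5. ~(p | ~p), v   [~[]-rule on 3: fresh world v, uRv]
6. ~p, v   [~|-rule on 5]
7. p, v   [~|-rule on 5]
Accessibility: uRu, uRv, vRu, vRv
Branch closes: p and ~p both at v.
All branches of the negation close; one closing branch shown above.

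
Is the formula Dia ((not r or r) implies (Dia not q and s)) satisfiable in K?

1. Dia ((not r or r) implies (Dia not q and s)), 0
2. (not r or r) implies (Dia not q and s), 1
3. Dia not q and s, 1
4. Dia not q, 1
5. s, 1
6. not q, 2
Accessibility: 0R1, 1R2

Satisfiable (open branch found)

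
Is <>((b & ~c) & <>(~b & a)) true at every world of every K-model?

No, not valid

Tableau for the negation ~<>((b & ~c) & <>(~b & a)):
1. ~<>((b & ~c) & <>(~b & a)), 0
The negation has an open branch (countermodel exists).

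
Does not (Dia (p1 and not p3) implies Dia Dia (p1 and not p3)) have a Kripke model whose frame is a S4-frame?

No, unsatisfiable

1. not (Dia (p1 and not p3) implies Dia Dia (p1 and not p3)), u
2. Dia (p1 and not p3), u   [neg-implies-rule on 1]
3. not Dia Dia (p1 and not p3), u   [neg-implies-rule on 1]
4. not Dia (p1 and not p3), u   [neg-Dia-rule on 3 via uRu]
5. not (p1 and not p3), u   [neg-Dia-rule on 4 via uRu]
6. p3, u   [neg-and-rule on 5 (branches; this branch)]
7. p1 and not p3, v   [Dia-rule on 2: fresh world v, uRv]
8. p1, v   [and-rule on 7]
9. not p3, v   [and-rule on 7]
10. not Dia (p1 and not p3), v   [neg-Dia-rule on 3 via uRv]
11. not (p1 and not p3), v   [neg-Dia-rule on 4 via uRv]
12. p3, v   [neg-and-rule on 11 (branches; this branch)]
Accessibility: uRu, uRv, vRv
Branch closes: p3 and not p3 both at v.
Every branch closes; the branch above is one of them.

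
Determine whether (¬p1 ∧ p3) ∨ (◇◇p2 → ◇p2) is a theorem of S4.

Yes, valid

Tableau for the negation ¬((¬p1 ∧ p3) ∨ (◇◇p2 → ◇p2)):
1. ¬((¬p1 ∧ p3) ∨ (◇◇p2 → ◇p2)), w0
2. ¬(¬p1 ∧ p3), w0   [¬∨-rule on 1]
3. ¬(◇◇p2 → ◇p2), w0   [¬∨-rule on 1]
4. ◇◇p2, w0   [¬→-rule on 3]
5. ¬◇p2, w0   [¬→-rule on 3]
6. ¬p2, w0   [¬◇-rule on 5 via w0Rw0]
7. ¬p3, w0   [¬∧-rule on 2 (branches; this branch)]
8. ◇p2, w1   [◇-rule on 4: fresh world w1, w0Rw1]
9. ¬p2, w1   [¬◇-rule on 5 via w0Rw1]
10. p2, w2   [◇-rule on 8: fresh world w2, w1Rw2]
11. ¬p2, w2   [¬◇-rule on 5 via w0Rw2]
Accessibility: w0Rw0, w0Rw1, w0Rw2, w1Rw1, w1Rw2, w2Rw2
Branch closes: p2 and ¬p2 both at w2.
All branches of the negation close; one closing branch shown above.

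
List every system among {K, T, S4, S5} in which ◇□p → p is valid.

S5

S4-tableau for the negation ¬(◇□p → p):
1. ¬(◇□p → p), w0
2. ◇□p, w0   [¬→-rule on 1]
3. ¬p, w0   [¬→-rule on 1]
4. □p, w1   [◇-rule on 2: fresh world w1, w0Rw1]
5. p, w1   [□-rule on 4 via w1Rw1]
Accessibility: w0Rw0, w0Rw1, w1Rw1
Complete open branch: countermodel on an S4-frame, so not valid in S4, nor in K, T (the same frame is also a K-frame and a T-frame).
S5-tableau for the negation ¬(◇□p → p):
1. ¬(◇□p → p), w0
2. ◇□p, w0   [¬→-rule on 1]
3. ¬p, w0   [¬→-rule on 1]
4. □p, w1   [◇-rule on 2: fresh world w1, w0Rw1]
5. p, w0   [□-rule on 4 via w1Rw0]
Accessibility: w0Rw0, w0Rw1, w1Rw0, w1Rw1
Branch closes: p and ¬p both at w0.
Every branch closes (one shown): valid in S5.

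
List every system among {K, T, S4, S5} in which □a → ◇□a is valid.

T-tableau for the negation ¬(□a → ◇□a):
1. ¬(□a → ◇□a), w0
2. □a, w0   [¬→-rule on 1]
3. ¬◇□a, w0   [¬→-rule on 1]
4. a, w0   [□-rule on 2 via w0Rw0]
5. ¬□a, w0   [¬◇-rule on 3 via w0Rw0]
6. ¬a, w1   [¬□-rule on 5: fresh world w1, w0Rw1]
7. a, w1   [□-rule on 2 via w0Rw1]
Accessibility: w0Rw0, w0Rw1, w1Rw1
Branch closes: a and ¬a both at w1.
Every branch closes (one shown): valid in T, hence also in S4, S5 (every theorem of T is a theorem of S4 and S5).
K-tableau for the negation ¬(□a → ◇□a):
1. ¬(□a → ◇□a), w0
2. □a, w0   [¬→-rule on 1]
3. ¬◇□a, w0   [¬→-rule on 1]
Complete open branch: countermodel on a K-frame, so not valid in K.

T, S4, S5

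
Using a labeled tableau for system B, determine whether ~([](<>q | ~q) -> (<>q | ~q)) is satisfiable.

No, unsatisfiable

1. ~([](<>q | ~q) -> (<>q | ~q)), w0
2. [](<>q | ~q), w0
3. ~(<>q | ~q), w0
4. ~<>q, w0
5. q, w0
6. <>q | ~q, w0
7. ~q, w0
Accessibility: w0Rw0
Branch closes: q and ~q both at w0.
(One branch shown.) All branches close.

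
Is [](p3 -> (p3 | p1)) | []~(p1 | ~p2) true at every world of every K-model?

Valid

Tableau for the negation ~([](p3 -> (p3 | p1)) | []~(p1 | ~p2)):
1. ~([](p3 -> (p3 | p1)) | []~(p1 | ~p2)), w0
2. ~[](p3 -> (p3 | p1)), w0
3. ~[]~(p1 | ~p2), w0
4. ~(p3 -> (p3 | p1)), w1
5. p3, w1
6. ~(p3 | p1), w1
7. ~p3, w1
8. ~p1, w1
Accessibility: w0Rw1
Branch closes: p3 and ~p3 both at w1.
Every branch of the negation's tableau closes; the branch above is one of them.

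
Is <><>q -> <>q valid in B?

No, not valid

Tableau for the negation ~(<><>q -> <>q):
1. ~(<><>q -> <>q), w0
2. <><>q, w0
3. ~<>q, w0
4. ~q, w0
5. <>q, w1
6. ~q, w1
7. q, w2
Accessibility: w0Rw0, w0Rw1, w1Rw0, w1Rw1, w1Rw2, w2Rw1, w2Rw2
The negation has an open branch (countermodel exists).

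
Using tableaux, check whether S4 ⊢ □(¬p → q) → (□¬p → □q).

Valid

Tableau for the negation ¬(□(¬p → q) → (□¬p → □q)):
1. ¬(□(¬p → q) → (□¬p → □q)), u
2. □(¬p → q), u
3. ¬(□¬p → □q), u
4. □¬p, u
5. ¬□q, u
6. ¬p → q, u
7. ¬p, u
8. q, u
9. ¬q, v
10. ¬p → q, v
11. ¬p, v
12. q, v
Accessibility: uRu, uRv, vRv
Branch closes: q and ¬q both at v.
Every branch of the negation's tableau closes; the branch above is one of them.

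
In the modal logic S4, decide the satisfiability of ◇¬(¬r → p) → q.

1. ◇¬(¬r → p) → q, w0
2. q, w0
Accessibility: w0Rw0

Yes, satisfiable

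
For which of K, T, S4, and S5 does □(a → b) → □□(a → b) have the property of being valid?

S4-tableau for the negation ¬(□(a → b) → □□(a → b)):
1. ¬(□(a → b) → □□(a → b)), u
2. □(a → b), u
3. ¬□□(a → b), u
4. a → b, u
5. b, u
6. ¬□(a → b), v
7. a → b, v
8. b, v
9. ¬(a → b), w
10. a, w
11. ¬b, w
12. a → b, w
13. b, w
Accessibility: uRu, uRv, uRw, vRv, vRw, wRw
Branch closes: b and ¬b both at w.
Every branch closes (one shown): valid in S4, hence also in S5 (every theorem of S4 is a theorem of S5).
T-tableau for the negation ¬(□(a → b) → □□(a → b)):
1. ¬(□(a → b) → □□(a → b)), u
2. □(a → b), u
3. ¬□□(a → b), u
4. a → b, u
5. b, u
6. ¬□(a → b), v
7. a → b, v
8. b, v
9. ¬(a → b), w
10. a, w
11. ¬b, w
Accessibility: uRu, uRv, vRv, vRw, wRw
Complete open branch: countermodel on a T-frame, so not valid in T, nor in K (the same frame is also a K-frame).

S4, S5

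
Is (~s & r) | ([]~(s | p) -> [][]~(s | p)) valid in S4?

Valid in S4

Tableau for the negation ~((~s & r) | ([]~(s | p) -> [][]~(s | p))):
1. ~((~s & r) | ([]~(s | p) -> [][]~(s | p))), u
2. ~(~s & r), u
3. ~([]~(s | p) -> [][]~(s | p)), u
4. []~(s | p), u
5. ~[][]~(s | p), u
6. ~(s | p), u
7. ~s, u
8. ~p, u
9. ~r, u
10. ~[]~(s | p), v
11. ~(s | p), v
12. ~s, v
13. ~p, v
14. s | p, w
15. ~(s | p), w
16. ~s, w
17. ~p, w
18. p, w
Accessibility: uRu, uRv, uRw, vRv, vRw, wRw
Branch closes: p and ~p both at w.
Every branch of the negation's tableau closes; the branch above is one of them.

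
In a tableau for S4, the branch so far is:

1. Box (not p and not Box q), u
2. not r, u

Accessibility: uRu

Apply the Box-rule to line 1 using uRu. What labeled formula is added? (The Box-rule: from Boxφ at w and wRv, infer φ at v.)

not p and not Box q, u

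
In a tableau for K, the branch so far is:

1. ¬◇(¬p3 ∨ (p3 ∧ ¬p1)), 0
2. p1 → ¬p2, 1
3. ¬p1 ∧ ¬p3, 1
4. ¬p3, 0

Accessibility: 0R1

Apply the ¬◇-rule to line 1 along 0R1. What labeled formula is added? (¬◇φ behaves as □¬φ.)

¬(¬p3 ∨ (p3 ∧ ¬p1)), 1

¬◇φ behaves as □¬φ: propagate the negated body to each accessible world.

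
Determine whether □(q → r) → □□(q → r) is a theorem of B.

No, not valid

Tableau for the negation ¬(□(q → r) → □□(q → r)):
1. ¬(□(q → r) → □□(q → r)), 0
2. □(q → r), 0
3. ¬□□(q → r), 0
4. q → r, 0
5. r, 0
6. ¬□(q → r), 1
7. q → r, 1
8. r, 1
9. ¬(q → r), 2
10. q, 2
11. ¬r, 2
Accessibility: 0R0, 0R1, 1R0, 1R1, 1R2, 2R1, 2R2
The negation has an open branch (countermodel exists).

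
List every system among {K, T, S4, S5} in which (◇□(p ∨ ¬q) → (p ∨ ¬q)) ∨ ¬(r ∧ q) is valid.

S4-tableau for the negation ¬((◇□(p ∨ ¬q) → (p ∨ ¬q)) ∨ ¬(r ∧ q)):
1. ¬((◇□(p ∨ ¬q) → (p ∨ ¬q)) ∨ ¬(r ∧ q)), 0
2. ¬(◇□(p ∨ ¬q) → (p ∨ ¬q)), 0   [¬∨-rule on 1]
3. r ∧ q, 0   [¬∨-rule on 1]
4. ◇□(p ∨ ¬q), 0   [¬→-rule on 2]
5. ¬(p ∨ ¬q), 0   [¬→-rule on 2]
6. r, 0   [∧-rule on 3]
7. q, 0   [∧-rule on 3]
8. ¬p, 0   [¬∨-rule on 5]
9. □(p ∨ ¬q), 1   [◇-rule on 4: fresh world 1, 0R1]
10. p ∨ ¬q, 1   [□-rule on 9 via 1R1]
11. ¬q, 1   [∨-rule on 10 (branches; this branch)]
Accessibility: 0R0, 0R1, 1R1
Complete open branch: countermodel on an S4-frame, so not valid in S4, nor in K, T (the same frame is also a K-frame and a T-frame).
S5-tableau for the negation ¬((◇□(p ∨ ¬q) → (p ∨ ¬q)) ∨ ¬(r ∧ q)):
1. ¬((◇□(p ∨ ¬q) → (p ∨ ¬q)) ∨ ¬(r ∧ q)), 0
2. ¬(◇□(p ∨ ¬q) → (p ∨ ¬q)), 0   [¬∨-rule on 1]
3. r ∧ q, 0   [¬∨-rule on 1]
4. ◇□(p ∨ ¬q), 0   [¬→-rule on 2]
5. ¬(p ∨ ¬q), 0   [¬→-rule on 2]
6. r, 0   [∧-rule on 3]
7. q, 0   [∧-rule on 3]
8. ¬p, 0   [¬∨-rule on 5]
9. □(p ∨ ¬q), 1   [◇-rule on 4: fresh world 1, 0R1]
10. p ∨ ¬q, 0   [□-rule on 9 via 1R0]
11. p ∨ ¬q, 1   [□-rule on 9 via 1R1]
12. ¬q, 0   [∨-rule on 10 (branches; this branch)]
Accessibility: 0R0, 0R1, 1R0, 1R1
Branch closes: q and ¬q both at 0.
Every branch closes (one shown): valid in S5.

S5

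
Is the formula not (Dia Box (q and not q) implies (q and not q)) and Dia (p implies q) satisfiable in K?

1. not (Dia Box (q and not q) implies (q and not q)) and Dia (p implies q), 0
2. not (Dia Box (q and not q) implies (q and not q)), 0
3. Dia (p implies q), 0
4. Dia Box (q and not q), 0
5. not (q and not q), 0
6. q, 0
7. p implies q, 1
8. q, 1
9. Box (q and not q), 2
Accessibility: 0R1, 0R2

Satisfiable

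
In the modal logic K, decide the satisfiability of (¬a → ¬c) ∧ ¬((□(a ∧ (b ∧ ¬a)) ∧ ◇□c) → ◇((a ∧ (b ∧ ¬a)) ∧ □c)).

Unsatisfiable

1. (¬a → ¬c) ∧ ¬((□(a ∧ (b ∧ ¬a)) ∧ ◇□c) → ◇((a ∧ (b ∧ ¬a)) ∧ □c)), u
2. ¬a → ¬c, u
3. ¬((□(a ∧ (b ∧ ¬a)) ∧ ◇□c) → ◇((a ∧ (b ∧ ¬a)) ∧ □c)), u
4. □(a ∧ (b ∧ ¬a)) ∧ ◇□c, u
5. ¬◇((a ∧ (b ∧ ¬a)) ∧ □c), u
6. □(a ∧ (b ∧ ¬a)), u
7. ◇□c, u
8. ¬c, u
9. □c, v
10. ¬((a ∧ (b ∧ ¬a)) ∧ □c), v
11. a ∧ (b ∧ ¬a), v
12. a, v
13. b ∧ ¬a, v
14. b, v
15. ¬a, v
Accessibility: uRv
Branch closes: a and ¬a both at v.
(One branch shown.) All branches close.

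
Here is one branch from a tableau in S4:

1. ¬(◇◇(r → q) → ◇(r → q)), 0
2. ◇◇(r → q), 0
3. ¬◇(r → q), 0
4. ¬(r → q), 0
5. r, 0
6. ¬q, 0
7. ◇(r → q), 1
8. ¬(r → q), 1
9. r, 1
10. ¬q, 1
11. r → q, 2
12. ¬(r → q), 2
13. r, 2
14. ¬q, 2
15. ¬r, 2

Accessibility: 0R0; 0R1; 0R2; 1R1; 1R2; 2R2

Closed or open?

Both r and ¬r appear at 2.

Yes, closed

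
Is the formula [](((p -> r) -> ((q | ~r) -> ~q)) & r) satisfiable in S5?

Satisfiable

1. [](((p -> r) -> ((q | ~r) -> ~q)) & r), u
2. ((p -> r) -> ((q | ~r) -> ~q)) & r, u   [[]-rule on 1 via uRu]
3. (p -> r) -> ((q | ~r) -> ~q), u   [&-rule on 2]
4. r, u   [&-rule on 2]
5. (q | ~r) -> ~q, u   [->-rule on 3 (branches; this branch)]
6. ~q, u   [->-rule on 5 (branches; this branch)]
Accessibility: uRu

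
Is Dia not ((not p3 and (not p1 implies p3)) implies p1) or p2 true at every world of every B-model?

No, not valid

Tableau for the negation not (Dia not ((not p3 and (not p1 implies p3)) implies p1) or p2):
1. not (Dia not ((not p3 and (not p1 implies p3)) implies p1) or p2), u
2. not Dia not ((not p3 and (not p1 implies p3)) implies p1), u
3. not p2, u
4. (not p3 and (not p1 implies p3)) implies p1, u
5. p1, u
Accessibility: uRu
The negation has an open branch (countermodel exists).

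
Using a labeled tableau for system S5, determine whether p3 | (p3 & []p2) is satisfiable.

Satisfiable

1. p3 | (p3 & []p2), w0
2. p3 & []p2, w0   [|-rule on 1 (branches; this branch)]
3. p3, w0   [&-rule on 2]
4. []p2, w0   [&-rule on 2]
5. p2, w0   [[]-rule on 4 via w0Rw0]
Accessibility: w0Rw0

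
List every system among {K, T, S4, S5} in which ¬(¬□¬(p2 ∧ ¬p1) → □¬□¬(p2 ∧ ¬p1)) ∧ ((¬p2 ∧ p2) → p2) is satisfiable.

K, T, S4

S5-tableau for the formula:
1. ¬(¬□¬(p2 ∧ ¬p1) → □¬□¬(p2 ∧ ¬p1)) ∧ ((¬p2 ∧ p2) → p2), u
2. ¬(¬□¬(p2 ∧ ¬p1) → □¬□¬(p2 ∧ ¬p1)), u
3. (¬p2 ∧ p2) → p2, u
4. ¬□¬(p2 ∧ ¬p1), u
5. ¬□¬□¬(p2 ∧ ¬p1), u
6. ¬(¬p2 ∧ p2), u
7. ¬p2, u
8. p2 ∧ ¬p1, v
9. p2, v
10. ¬p1, v
11. □¬(p2 ∧ ¬p1), w
12. ¬(p2 ∧ ¬p1), u
13. ¬(p2 ∧ ¬p1), v
14. ¬(p2 ∧ ¬p1), w
15. p1, u
16. p1, v
Accessibility: uRu, uRv, uRw, vRu, vRv, vRw, wRu, wRv, wRw
Branch closes: p1 and ¬p1 both at v.
Every branch closes (one shown): unsatisfiable in S5.
S4-tableau for the formula:
1. ¬(¬□¬(p2 ∧ ¬p1) → □¬□¬(p2 ∧ ¬p1)) ∧ ((¬p2 ∧ p2) → p2), u
2. ¬(¬□¬(p2 ∧ ¬p1) → □¬□¬(p2 ∧ ¬p1)), u
3. (¬p2 ∧ p2) → p2, u
4. ¬□¬(p2 ∧ ¬p1), u
5. ¬□¬□¬(p2 ∧ ¬p1), u
6. p2, u
7. p2 ∧ ¬p1, v
8. p2, v
9. ¬p1, v
10. □¬(p2 ∧ ¬p1), w
11. ¬(p2 ∧ ¬p1), w
12. p1, w
Accessibility: uRu, uRv, uRw, vRv, wRw
Complete open branch: satisfiable in S4, hence also in K, T (this S4-model is also a K-model and a T-model).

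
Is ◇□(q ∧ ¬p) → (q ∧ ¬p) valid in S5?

Tableau for the negation ¬(◇□(q ∧ ¬p) → (q ∧ ¬p)):
1. ¬(◇□(q ∧ ¬p) → (q ∧ ¬p)), w0
2. ◇□(q ∧ ¬p), w0
3. ¬(q ∧ ¬p), w0
4. p, w0
5. □(q ∧ ¬p), w1
6. q ∧ ¬p, w0
7. q, w0
8. ¬p, w0
Accessibility: w0Rw0, w0Rw1, w1Rw0, w1Rw1
Branch closes: p and ¬p both at w0.
All branches of the negation close; one closing branch shown above.

Valid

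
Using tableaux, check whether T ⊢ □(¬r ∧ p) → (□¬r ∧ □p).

Valid

Tableau for the negation ¬(□(¬r ∧ p) → (□¬r ∧ □p)):
1. ¬(□(¬r ∧ p) → (□¬r ∧ □p)), u
2. □(¬r ∧ p), u
3. ¬(□¬r ∧ □p), u
4. ¬r ∧ p, u
5. ¬r, u
6. p, u
7. ¬□p, u
8. ¬p, v
9. ¬r ∧ p, v
10. ¬r, v
11. p, v
Accessibility: uRu, uRv, vRv
Branch closes: p and ¬p both at v.
Every branch of the negation's tableau closes; the branch above is one of them.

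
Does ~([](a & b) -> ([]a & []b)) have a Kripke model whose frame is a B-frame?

1. ~([](a & b) -> ([]a & []b)), u
2. [](a & b), u   [~->-rule on 1]
3. ~([]a & []b), u   [~->-rule on 1]
4. a & b, u   [[]-rule on 2 via uRu]
5. a, u   [&-rule on 4]
6. b, u   [&-rule on 4]
7. ~[]b, u   [~&-rule on 3 (branches; this branch)]
8. ~b, v   [~[]-rule on 7: fresh world v, uRv]
9. a & b, v   [[]-rule on 2 via uRv]
10. a, v   [&-rule on 9]
11. b, v   [&-rule on 9]
Accessibility: uRu, uRv, vRu, vRv
Branch closes: b and ~b both at v.
(One branch shown.) All branches close.

Unsatisfiable (every branch closes)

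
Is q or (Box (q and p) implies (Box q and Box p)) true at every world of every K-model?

Tableau for the negation not (q or (Box (q and p) implies (Box q and Box p))):
1. not (q or (Box (q and p) implies (Box q and Box p))), u
2. not q, u
3. not (Box (q and p) implies (Box q and Box p)), u
4. Box (q and p), u
5. not (Box q and Box p), u
6. not Box p, u
7. not p, v
8. q and p, v
9. q, v
10. p, v
Accessibility: uRv
Branch closes: p and not p both at v.
Every branch of the negation's tableau closes; the branch above is one of them.

Yes, valid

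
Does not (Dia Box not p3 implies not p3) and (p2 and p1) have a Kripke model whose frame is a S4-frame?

1. not (Dia Box not p3 implies not p3) and (p2 and p1), w0
2. not (Dia Box not p3 implies not p3), w0   [and-rule on 1]
3. p2 and p1, w0   [and-rule on 1]
4. Dia Box not p3, w0   [neg-implies-rule on 2]
5. p3, w0   [neg-implies-rule on 2]
6. p2, w0   [and-rule on 3]
7. p1, w0   [and-rule on 3]
8. Box not p3, w1   [Dia-rule on 4: fresh world w1, w0Rw1]
9. not p3, w1   [Box-rule on 8 via w1Rw1]
Accessibility: w0Rw0, w0Rw1, w1Rw1

Satisfiable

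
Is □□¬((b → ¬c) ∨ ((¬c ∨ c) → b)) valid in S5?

No, not valid

Tableau for the negation ¬□□¬((b → ¬c) ∨ ((¬c ∨ c) → b)):
1. ¬□□¬((b → ¬c) ∨ ((¬c ∨ c) → b)), 0
2. ¬□¬((b → ¬c) ∨ ((¬c ∨ c) → b)), 1
3. (b → ¬c) ∨ ((¬c ∨ c) → b), 2
4. (¬c ∨ c) → b, 2
5. b, 2
Accessibility: 0R0, 0R1, 0R2, 1R0, 1R1, 1R2, 2R0, 2R1, 2R2
The negation has an open branch (countermodel exists).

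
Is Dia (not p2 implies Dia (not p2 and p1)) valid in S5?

No, not valid

Tableau for the negation not Dia (not p2 implies Dia (not p2 and p1)):
1. not Dia (not p2 implies Dia (not p2 and p1)), 0
2. not (not p2 implies Dia (not p2 and p1)), 0   [neg-Dia-rule on 1 via 0R0]
3. not p2, 0   [neg-implies-rule on 2]
4. not Dia (not p2 and p1), 0   [neg-implies-rule on 2]
5. not (not p2 and p1), 0   [neg-Dia-rule on 4 via 0R0]
6. not p1, 0   [neg-and-rule on 5 (branches; this branch)]
Accessibility: 0R0
The negation has an open branch (countermodel exists).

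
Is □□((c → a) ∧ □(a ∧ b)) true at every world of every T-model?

Tableau for the negation ¬□□((c → a) ∧ □(a ∧ b)):
1. ¬□□((c → a) ∧ □(a ∧ b)), 0
2. ¬□((c → a) ∧ □(a ∧ b)), 1   [¬□-rule on 1: fresh world 1, 0R1]
3. ¬((c → a) ∧ □(a ∧ b)), 2   [¬□-rule on 2: fresh world 2, 1R2]
4. ¬□(a ∧ b), 2   [¬∧-rule on 3 (branches; this branch)]
5. ¬(a ∧ b), 3   [¬□-rule on 4: fresh world 3, 2R3]
6. ¬b, 3   [¬∧-rule on 5 (branches; this branch)]
Accessibility: 0R0, 0R1, 1R1, 1R2, 2R2, 2R3, 3R3
The negation has an open branch (countermodel exists).

Invalid (countermodel exists)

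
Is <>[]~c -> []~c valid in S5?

Valid

Tableau for the negation ~(<>[]~c -> []~c):
1. ~(<>[]~c -> []~c), w0
2. <>[]~c, w0
3. ~[]~c, w0
4. []~c, w1
5. ~c, w0
6. ~c, w1
7. c, w2
8. ~c, w2
Accessibility: w0Rw0, w0Rw1, w0Rw2, w1Rw0, w1Rw1, w1Rw2, w2Rw0, w2Rw1, w2Rw2
Branch closes: c and ~c both at w2.
Every branch of the negation's tableau closes; the branch above is one of them.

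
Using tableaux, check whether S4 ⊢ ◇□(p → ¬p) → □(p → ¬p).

Invalid (countermodel exists)

Tableau for the negation ¬(◇□(p → ¬p) → □(p → ¬p)):
1. ¬(◇□(p → ¬p) → □(p → ¬p)), u
2. ◇□(p → ¬p), u
3. ¬□(p → ¬p), u
4. □(p → ¬p), v
5. p → ¬p, v
6. ¬p, v
7. ¬(p → ¬p), w
8. p, w
Accessibility: uRu, uRv, uRw, vRv, wRw
The negation has an open branch (countermodel exists).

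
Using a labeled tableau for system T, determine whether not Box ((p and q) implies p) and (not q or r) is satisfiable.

1. not Box ((p and q) implies p) and (not q or r), w0
2. not Box ((p and q) implies p), w0
3. not q or r, w0
4. r, w0
5. not ((p and q) implies p), w1
6. p and q, w1
7. not p, w1
8. p, w1
9. q, w1
Accessibility: w0Rw0, w0Rw1, w1Rw1
Branch closes: p and not p both at w1.
Every branch closes; the branch above is one of them.

No, unsatisfiable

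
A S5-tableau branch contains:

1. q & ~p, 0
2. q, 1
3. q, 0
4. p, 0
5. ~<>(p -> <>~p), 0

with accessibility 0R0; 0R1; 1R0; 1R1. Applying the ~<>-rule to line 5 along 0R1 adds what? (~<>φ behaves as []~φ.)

~<>φ behaves as []~φ: propagate the negated body to each accessible world.

~(p -> <>~p), 1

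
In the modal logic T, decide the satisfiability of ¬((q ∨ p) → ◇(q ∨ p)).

Unsatisfiable

1. ¬((q ∨ p) → ◇(q ∨ p)), w0
2. q ∨ p, w0   [¬→-rule on 1]
3. ¬◇(q ∨ p), w0   [¬→-rule on 1]
4. ¬(q ∨ p), w0   [¬◇-rule on 3 via w0Rw0]
5. ¬q, w0   [¬∨-rule on 4]
6. ¬p, w0   [¬∨-rule on 4]
7. p, w0   [∨-rule on 2 (branches; this branch)]
Accessibility: w0Rw0
Branch closes: p and ¬p both at w0.
Every branch closes; the branch above is one of them.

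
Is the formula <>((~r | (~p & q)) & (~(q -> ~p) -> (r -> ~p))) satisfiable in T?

Satisfiable

1. <>((~r | (~p & q)) & (~(q -> ~p) -> (r -> ~p))), w0
2. (~r | (~p & q)) & (~(q -> ~p) -> (r -> ~p)), w1
3. ~r | (~p & q), w1
4. ~(q -> ~p) -> (r -> ~p), w1
5. ~p & q, w1
6. ~p, w1
7. q, w1
8. r -> ~p, w1
Accessibility: w0Rw0, w0Rw1, w1Rw1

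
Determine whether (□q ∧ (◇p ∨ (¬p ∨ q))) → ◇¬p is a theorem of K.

Invalid (countermodel exists)

Tableau for the negation ¬((□q ∧ (◇p ∨ (¬p ∨ q))) → ◇¬p):
1. ¬((□q ∧ (◇p ∨ (¬p ∨ q))) → ◇¬p), w0
2. □q ∧ (◇p ∨ (¬p ∨ q)), w0
3. ¬◇¬p, w0
4. □q, w0
5. ◇p ∨ (¬p ∨ q), w0
6. ¬p ∨ q, w0
7. q, w0
The negation has an open branch (countermodel exists).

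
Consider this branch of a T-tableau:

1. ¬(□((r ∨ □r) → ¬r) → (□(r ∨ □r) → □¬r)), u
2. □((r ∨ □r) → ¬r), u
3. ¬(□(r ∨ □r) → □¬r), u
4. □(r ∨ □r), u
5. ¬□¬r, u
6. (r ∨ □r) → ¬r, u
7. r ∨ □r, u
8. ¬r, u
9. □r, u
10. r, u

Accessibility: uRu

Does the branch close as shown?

Closed

Both r and ¬r appear at u.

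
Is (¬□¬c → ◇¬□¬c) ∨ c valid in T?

Yes, valid

Tableau for the negation ¬((¬□¬c → ◇¬□¬c) ∨ c):
1. ¬((¬□¬c → ◇¬□¬c) ∨ c), u
2. ¬(¬□¬c → ◇¬□¬c), u   [¬∨-rule on 1]
3. ¬c, u   [¬∨-rule on 1]
4. ¬□¬c, u   [¬→-rule on 2]
5. ¬◇¬□¬c, u   [¬→-rule on 2]
6. □¬c, u   [¬◇-rule on 5 via uRu]
7. c, v   [¬□-rule on 4: fresh world v, uRv]
8. □¬c, v   [¬◇-rule on 5 via uRv]
9. ¬c, v   [□-rule on 6 via uRv]
Accessibility: uRu, uRv, vRv
Branch closes: c and ¬c both at v.
Every branch of the negation's tableau closes; the branch above is one of them.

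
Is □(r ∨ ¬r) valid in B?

Valid

Tableau for the negation ¬□(r ∨ ¬r):
1. ¬□(r ∨ ¬r), u
2. ¬(r ∨ ¬r), v
3. ¬r, v
4. r, v
Accessibility: uRu, uRv, vRu, vRv
Branch closes: r and ¬r both at v.
Every branch of the negation's tableau closes; the branch above is one of them.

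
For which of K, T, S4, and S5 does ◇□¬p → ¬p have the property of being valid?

S4-tableau for the negation ¬(◇□¬p → ¬p):
1. ¬(◇□¬p → ¬p), w0
2. ◇□¬p, w0
3. p, w0
4. □¬p, w1
5. ¬p, w1
Accessibility: w0Rw0, w0Rw1, w1Rw1
Complete open branch: countermodel on an S4-frame, so not valid in S4, nor in K, T (the same frame is also a K-frame and a T-frame).
S5-tableau for the negation ¬(◇□¬p → ¬p):
1. ¬(◇□¬p → ¬p), w0
2. ◇□¬p, w0
3. p, w0
4. □¬p, w1
5. ¬p, w0
Accessibility: w0Rw0, w0Rw1, w1Rw0, w1Rw1
Branch closes: p and ¬p both at w0.
Every branch closes (one shown): valid in S5.

S5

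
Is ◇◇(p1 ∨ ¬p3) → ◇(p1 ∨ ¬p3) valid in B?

Invalid (countermodel exists)

Tableau for the negation ¬(◇◇(p1 ∨ ¬p3) → ◇(p1 ∨ ¬p3)):
1. ¬(◇◇(p1 ∨ ¬p3) → ◇(p1 ∨ ¬p3)), w0
2. ◇◇(p1 ∨ ¬p3), w0
3. ¬◇(p1 ∨ ¬p3), w0
4. ¬(p1 ∨ ¬p3), w0
5. ¬p1, w0
6. p3, w0
7. ◇(p1 ∨ ¬p3), w1
8. ¬(p1 ∨ ¬p3), w1
9. ¬p1, w1
10. p3, w1
11. p1 ∨ ¬p3, w2
12. ¬p3, w2
Accessibility: w0Rw0, w0Rw1, w1Rw0, w1Rw1, w1Rw2, w2Rw1, w2Rw2
The negation has an open branch (countermodel exists).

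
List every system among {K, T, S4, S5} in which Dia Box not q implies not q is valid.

S5-tableau for the negation not (Dia Box not q implies not q):
1. not (Dia Box not q implies not q), w0
2. Dia Box not q, w0
3. q, w0
4. Box not q, w1
5. not q, w0
Accessibility: w0Rw0, w0Rw1, w1Rw0, w1Rw1
Branch closes: q and not q both at w0.
Every branch closes (one shown): valid in S5.
S4-tableau for the negation not (Dia Box not q implies not q):
1. not (Dia Box not q implies not q), w0
2. Dia Box not q, w0
3. q, w0
4. Box not q, w1
5. not q, w1
Accessibility: w0Rw0, w0Rw1, w1Rw1
Complete open branch: countermodel on an S4-frame, so not valid in S4, nor in K, T (the same frame is also a K-frame and a T-frame).

S5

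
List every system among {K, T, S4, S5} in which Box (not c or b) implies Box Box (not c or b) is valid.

S4, S5

T-tableau for the negation not (Box (not c or b) implies Box Box (not c or b)):
1. not (Box (not c or b) implies Box Box (not c or b)), w0
2. Box (not c or b), w0
3. not Box Box (not c or b), w0
4. not c or b, w0
5. b, w0
6. not Box (not c or b), w1
7. not c or b, w1
8. b, w1
9. not (not c or b), w2
10. c, w2
11. not b, w2
Accessibility: w0Rw0, w0Rw1, w1Rw1, w1Rw2, w2Rw2
Complete open branch: countermodel on a T-frame, so not valid in T, nor in K (the same frame is also a K-frame).
S4-tableau for the negation not (Box (not c or b) implies Box Box (not c or b)):
1. not (Box (not c or b) implies Box Box (not c or b)), w0
2. Box (not c or b), w0
3. not Box Box (not c or b), w0
4. not c or b, w0
5. b, w0
6. not Box (not c or b), w1
7. not c or b, w1
8. b, w1
9. not (not c or b), w2
10. c, w2
11. not b, w2
12. not c or b, w2
13. b, w2
Accessibility: w0Rw0, w0Rw1, w0Rw2, w1Rw1, w1Rw2, w2Rw2
Branch closes: b and not b both at w2.
Every branch closes (one shown): valid in S4, hence also in S5 (every theorem of S4 is a theorem of S5).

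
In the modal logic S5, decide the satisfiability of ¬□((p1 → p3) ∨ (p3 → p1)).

1. ¬□((p1 → p3) ∨ (p3 → p1)), w0
2. ¬((p1 → p3) ∨ (p3 → p1)), w1
3. ¬(p1 → p3), w1
4. ¬(p3 → p1), w1
5. p1, w1
6. ¬p3, w1
7. p3, w1
8. ¬p1, w1
Accessibility: w0Rw0, w0Rw1, w1Rw0, w1Rw1
Branch closes: p3 and ¬p3 both at w1.
All branches of the tableau close; one closing branch shown above.

No, unsatisfiable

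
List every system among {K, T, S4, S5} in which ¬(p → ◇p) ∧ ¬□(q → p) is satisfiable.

K

K-tableau for the formula:
1. ¬(p → ◇p) ∧ ¬□(q → p), u
2. ¬(p → ◇p), u   [∧-rule on 1]
3. ¬□(q → p), u   [∧-rule on 1]
4. p, u   [¬→-rule on 2]
5. ¬◇p, u   [¬→-rule on 2]
6. ¬(q → p), v   [¬□-rule on 3: fresh world v, uRv]
7. q, v   [¬→-rule on 6]
8. ¬p, v   [¬→-rule on 6]
Accessibility: uRv
Complete open branch: satisfiable in K.
T-tableau for the formula:
1. ¬(p → ◇p) ∧ ¬□(q → p), u
2. ¬(p → ◇p), u   [∧-rule on 1]
3. ¬□(q → p), u   [∧-rule on 1]
4. p, u   [¬→-rule on 2]
5. ¬◇p, u   [¬→-rule on 2]
6. ¬p, u   [¬◇-rule on 5 via uRu]
Accessibility: uRu
Branch closes: p and ¬p both at u.
Every branch closes (one shown): unsatisfiable in T, hence also in S4, S5 (every S4/S5-frame is a T-frame).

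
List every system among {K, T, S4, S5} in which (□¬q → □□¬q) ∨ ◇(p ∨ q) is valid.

S4, S5

T-tableau for the negation ¬((□¬q → □□¬q) ∨ ◇(p ∨ q)):
1. ¬((□¬q → □□¬q) ∨ ◇(p ∨ q)), u
2. ¬(□¬q → □□¬q), u
3. ¬◇(p ∨ q), u
4. □¬q, u
5. ¬□□¬q, u
6. ¬(p ∨ q), u
7. ¬p, u
8. ¬q, u
9. ¬□¬q, v
10. ¬(p ∨ q), v
11. ¬p, v
12. ¬q, v
13. q, w
Accessibility: uRu, uRv, vRv, vRw, wRw
Complete open branch: countermodel on a T-frame, so not valid in T, nor in K (the same frame is also a K-frame).
S4-tableau for the negation ¬((□¬q → □□¬q) ∨ ◇(p ∨ q)):
1. ¬((□¬q → □□¬q) ∨ ◇(p ∨ q)), u
2. ¬(□¬q → □□¬q), u
3. ¬◇(p ∨ q), u
4. □¬q, u
5. ¬□□¬q, u
6. ¬(p ∨ q), u
7. ¬p, u
8. ¬q, u
9. ¬□¬q, v
10. ¬(p ∨ q), v
11. ¬p, v
12. ¬q, v
13. q, w
14. ¬(p ∨ q), w
15. ¬p, w
16. ¬q, w
Accessibility: uRu, uRv, uRw, vRv, vRw, wRw
Branch closes: q and ¬q both at w.
Every branch closes (one shown): valid in S4, hence also in S5 (every theorem of S4 is a theorem of S5).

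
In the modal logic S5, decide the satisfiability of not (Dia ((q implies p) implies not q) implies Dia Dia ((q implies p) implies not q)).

1. not (Dia ((q implies p) implies not q) implies Dia Dia ((q implies p) implies not q)), w0
2. Dia ((q implies p) implies not q), w0
3. not Dia Dia ((q implies p) implies not q), w0
4. not Dia ((q implies p) implies not q), w0
5. not ((q implies p) implies not q), w0
6. q implies p, w0
7. q, w0
8. p, w0
9. (q implies p) implies not q, w1
10. not Dia ((q implies p) implies not q), w1
11. not ((q implies p) implies not q), w1
12. q implies p, w1
13. q, w1
14. not (q implies p), w1
15. not p, w1
16. p, w1
Accessibility: w0Rw0, w0Rw1, w1Rw0, w1Rw1
Branch closes: p and not p both at w1.
All branches of the tableau close; one closing branch shown above.

Unsatisfiable (every branch closes)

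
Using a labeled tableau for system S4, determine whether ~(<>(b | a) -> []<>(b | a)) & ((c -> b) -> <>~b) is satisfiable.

1. ~(<>(b | a) -> []<>(b | a)) & ((c -> b) -> <>~b), u
2. ~(<>(b | a) -> []<>(b | a)), u   [&-rule on 1]
3. (c -> b) -> <>~b, u   [&-rule on 1]
4. <>(b | a), u   [~->-rule on 2]
5. ~[]<>(b | a), u   [~->-rule on 2]
6. <>~b, u   [->-rule on 3 (branches; this branch)]
7. b | a, v   [<>-rule on 4: fresh world v, uRv]
8. a, v   [|-rule on 7 (branches; this branch)]
9. ~<>(b | a), w   [~[]-rule on 5: fresh world w, uRw]
10. ~(b | a), w   [~<>-rule on 9 via wRw]
11. ~b, w   [~|-rule on 10]
12. ~a, w   [~|-rule on 10]
13. ~b, x   [<>-rule on 6: fresh world x, uRx]
Accessibility: uRu, uRv, uRw, uRx, vRv, wRw, xRx

Yes, satisfiable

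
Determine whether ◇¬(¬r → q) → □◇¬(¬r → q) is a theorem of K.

Tableau for the negation ¬(◇¬(¬r → q) → □◇¬(¬r → q)):
1. ¬(◇¬(¬r → q) → □◇¬(¬r → q)), w0
2. ◇¬(¬r → q), w0
3. ¬□◇¬(¬r → q), w0
4. ¬(¬r → q), w1
5. ¬r, w1
6. ¬q, w1
7. ¬◇¬(¬r → q), w2
Accessibility: w0Rw1, w0Rw2
The negation has an open branch (countermodel exists).

Invalid (countermodel exists)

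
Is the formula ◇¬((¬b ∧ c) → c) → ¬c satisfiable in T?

1. ◇¬((¬b ∧ c) → c) → ¬c, u
2. ¬c, u
Accessibility: uRu

Satisfiable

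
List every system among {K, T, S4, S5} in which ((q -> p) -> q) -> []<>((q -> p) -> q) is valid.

S5

S5-tableau for the negation ~(((q -> p) -> q) -> []<>((q -> p) -> q)):
1. ~(((q -> p) -> q) -> []<>((q -> p) -> q)), u
2. (q -> p) -> q, u
3. ~[]<>((q -> p) -> q), u
4. ~(q -> p), u
5. q, u
6. ~p, u
7. ~<>((q -> p) -> q), v
8. ~((q -> p) -> q), u
9. q -> p, u
10. ~q, u
Accessibility: uRu, uRv, vRu, vRv
Branch closes: q and ~q both at u.
Every branch closes (one shown): valid in S5.
S4-tableau for the negation ~(((q -> p) -> q) -> []<>((q -> p) -> q)):
1. ~(((q -> p) -> q) -> []<>((q -> p) -> q)), u
2. (q -> p) -> q, u
3. ~[]<>((q -> p) -> q), u
4. q, u
5. ~<>((q -> p) -> q), v
6. ~((q -> p) -> q), v
7. q -> p, v
8. ~q, v
9. p, v
Accessibility: uRu, uRv, vRv
Complete open branch: countermodel on an S4-frame, so not valid in S4, nor in K, T (the same frame is also a K-frame and a T-frame).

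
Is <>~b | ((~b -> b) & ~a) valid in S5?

Tableau for the negation ~(<>~b | ((~b -> b) & ~a)):
1. ~(<>~b | ((~b -> b) & ~a)), 0
2. ~<>~b, 0
3. ~((~b -> b) & ~a), 0
4. b, 0
5. a, 0
Accessibility: 0R0
The negation has an open branch (countermodel exists).

Not valid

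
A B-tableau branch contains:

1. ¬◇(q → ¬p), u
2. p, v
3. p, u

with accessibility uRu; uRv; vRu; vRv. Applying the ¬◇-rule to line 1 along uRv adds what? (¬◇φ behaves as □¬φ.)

¬◇φ behaves as □¬φ: propagate the negated body to each accessible world.

¬(q → ¬p), v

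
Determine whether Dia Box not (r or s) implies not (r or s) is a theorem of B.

Tableau for the negation not (Dia Box not (r or s) implies not (r or s)):
1. not (Dia Box not (r or s) implies not (r or s)), w0
2. Dia Box not (r or s), w0   [neg-implies-rule on 1]
3. r or s, w0   [neg-implies-rule on 1]
4. s, w0   [or-rule on 3 (branches; this branch)]
5. Box not (r or s), w1   [Dia-rule on 2: fresh world w1, w0Rw1]
6. not (r or s), w0   [Box-rule on 5 via w1Rw0]
7. not r, w0   [neg-or-rule on 6]
8. not s, w0   [neg-or-rule on 6]
Accessibility: w0Rw0, w0Rw1, w1Rw0, w1Rw1
Branch closes: s and not s both at w0.
All branches of the negation close; one closing branch shown above.

Valid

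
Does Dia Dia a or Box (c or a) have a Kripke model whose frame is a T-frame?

1. Dia Dia a or Box (c or a), 0
2. Box (c or a), 0   [or-rule on 1 (branches; this branch)]
3. c or a, 0   [Box-rule on 2 via 0R0]
4. a, 0   [or-rule on 3 (branches; this branch)]
Accessibility: 0R0

Satisfiable (open branch found)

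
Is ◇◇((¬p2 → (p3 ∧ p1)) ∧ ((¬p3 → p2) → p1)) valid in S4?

No, not valid

Tableau for the negation ¬◇◇((¬p2 → (p3 ∧ p1)) ∧ ((¬p3 → p2) → p1)):
1. ¬◇◇((¬p2 → (p3 ∧ p1)) ∧ ((¬p3 → p2) → p1)), u
2. ¬◇((¬p2 → (p3 ∧ p1)) ∧ ((¬p3 → p2) → p1)), u
3. ¬((¬p2 → (p3 ∧ p1)) ∧ ((¬p3 → p2) → p1)), u
4. ¬((¬p3 → p2) → p1), u
5. ¬p3 → p2, u
6. ¬p1, u
7. p2, u
Accessibility: uRu
The negation has an open branch (countermodel exists).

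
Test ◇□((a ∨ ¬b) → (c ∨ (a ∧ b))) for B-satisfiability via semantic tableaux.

1. ◇□((a ∨ ¬b) → (c ∨ (a ∧ b))), u
2. □((a ∨ ¬b) → (c ∨ (a ∧ b))), v
3. (a ∨ ¬b) → (c ∨ (a ∧ b)), u
4. (a ∨ ¬b) → (c ∨ (a ∧ b)), v
5. c ∨ (a ∧ b), u
6. c ∨ (a ∧ b), v
7. a ∧ b, u
8. a, u
9. b, u
10. a ∧ b, v
11. a, v
12. b, v
Accessibility: uRu, uRv, vRu, vRv

Satisfiable (open branch found)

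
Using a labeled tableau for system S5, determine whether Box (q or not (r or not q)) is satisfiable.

Yes, satisfiable

1. Box (q or not (r or not q)), 0
2. q or not (r or not q), 0
3. not (r or not q), 0
4. not r, 0
5. q, 0
Accessibility: 0R0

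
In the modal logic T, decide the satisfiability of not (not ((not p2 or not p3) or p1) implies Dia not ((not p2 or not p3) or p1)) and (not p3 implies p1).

Unsatisfiable (every branch closes)

1. not (not ((not p2 or not p3) or p1) implies Dia not ((not p2 or not p3) or p1)) and (not p3 implies p1), w0
2. not (not ((not p2 or not p3) or p1) implies Dia not ((not p2 or not p3) or p1)), w0   [and-rule on 1]
3. not p3 implies p1, w0   [and-rule on 1]
4. not ((not p2 or not p3) or p1), w0   [neg-implies-rule on 2]
5. not Dia not ((not p2 or not p3) or p1), w0   [neg-implies-rule on 2]
6. not (not p2 or not p3), w0   [neg-or-rule on 4]
7. not p1, w0   [neg-or-rule on 4]
8. p2, w0   [neg-or-rule on 6]
9. p3, w0   [neg-or-rule on 6]
10. (not p2 or not p3) or p1, w0   [neg-Dia-rule on 5 via w0Rw0]
11. not p2 or not p3, w0   [or-rule on 10 (branches; this branch)]
12. not p3, w0   [or-rule on 11 (branches; this branch)]
Accessibility: w0Rw0
Branch closes: p3 and not p3 both at w0.
Every branch closes; the branch above is one of them.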